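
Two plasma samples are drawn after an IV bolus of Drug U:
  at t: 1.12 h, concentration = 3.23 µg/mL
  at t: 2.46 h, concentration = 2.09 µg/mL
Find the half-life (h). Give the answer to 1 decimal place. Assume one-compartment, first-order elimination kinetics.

k = ln(C₁/C₂) / (t₂ − t₁) = ln(3.23/2.09) / (2.46 − 1.12)
  = 0.4353 / 1.340 = 0.3249 h⁻¹
t½ = ln2 / k = 0.693147 / 0.3249 = 2.133 h

2.1 h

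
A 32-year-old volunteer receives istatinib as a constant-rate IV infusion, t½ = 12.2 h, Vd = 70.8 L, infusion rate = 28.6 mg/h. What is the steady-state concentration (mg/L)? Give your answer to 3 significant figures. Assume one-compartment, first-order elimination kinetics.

7.11 mg/L

k = ln2 / t½ = 0.693147 / 12.2 = 0.05682 h⁻¹
CL = k × Vd = 0.05682 × 70.8 = 4.023 L/h
At steady state Css = R₀ / CL = 28.6 / 4.023 = 7.109 mg/L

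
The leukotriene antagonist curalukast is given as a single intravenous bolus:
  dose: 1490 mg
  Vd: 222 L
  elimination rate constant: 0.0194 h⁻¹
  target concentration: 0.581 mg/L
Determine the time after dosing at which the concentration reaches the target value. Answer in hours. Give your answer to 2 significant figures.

130 h

C₀ = Dose / Vd = 1490 / 222 = 6.712 mg/L
t = ln(C₀ / C) / k = ln(6.712 / 0.581) / 0.01940
  = ln(11.55) / 0.01940 = 2.447 / 0.01940 = 126.1 h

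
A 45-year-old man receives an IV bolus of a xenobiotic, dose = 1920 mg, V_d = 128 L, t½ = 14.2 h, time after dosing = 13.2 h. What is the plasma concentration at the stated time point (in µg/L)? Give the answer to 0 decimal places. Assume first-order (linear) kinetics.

C₀ = Dose / Vd = 1920 / 128 = 15.00 mg/L
k = ln2 / t½ = 0.693147 / 14.2 = 0.04881 h⁻¹
C = C₀ · e^(−k·t) = 15.00 × e^(−0.04881 × 13.2)
  = 15.00 × 0.5250 = 7.875 mg/L
Convert: 7.875 mg/L × 1000 = 7875 µg/L

7875 µg/L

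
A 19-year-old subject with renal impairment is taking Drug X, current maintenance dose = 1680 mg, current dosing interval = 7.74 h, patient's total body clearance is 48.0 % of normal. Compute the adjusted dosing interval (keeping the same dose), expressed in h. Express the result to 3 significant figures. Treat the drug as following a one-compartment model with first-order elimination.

16.1 h

To keep the same average steady-state level, dosing rate must scale with clearance.
CL ratio = 48.0 / 100 = 0.4800
New interval (same dose) = 7.74 / 0.4800 = 16.13 h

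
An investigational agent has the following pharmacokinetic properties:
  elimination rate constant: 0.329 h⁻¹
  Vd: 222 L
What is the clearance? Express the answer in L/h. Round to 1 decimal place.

73.0 L/h

CL = k × Vd = 0.329 × 222 = 73.04 L/h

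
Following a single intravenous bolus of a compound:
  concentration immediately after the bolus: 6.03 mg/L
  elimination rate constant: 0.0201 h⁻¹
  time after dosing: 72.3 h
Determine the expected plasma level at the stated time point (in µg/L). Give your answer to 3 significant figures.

1410 µg/L

C = C₀ · e^(−k·t) = 6.030 × e^(−0.02010 × 72.3)
  = 6.030 × 0.2338 = 1.410 mg/L
Convert: 1.410 mg/L × 1000 = 1410 µg/L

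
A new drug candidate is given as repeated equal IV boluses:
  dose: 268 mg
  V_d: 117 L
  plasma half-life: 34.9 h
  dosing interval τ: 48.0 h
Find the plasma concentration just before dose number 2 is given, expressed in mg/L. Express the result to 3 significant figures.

0.883 mg/L

C₀ per dose = Dose / Vd = 268 / 117 = 2.291 mg/L
k = ln2 / t½ = 0.693147 / 34.9 = 0.01986 h⁻¹
Fraction remaining after one interval: r = e^(−kτ) = e^(−0.01986 × 48.0) = 0.3855
Before dose 2, 1 dose has been given (aged 1τ).
C_trough = C₀ × r = 2.291 × 0.3855 = 0.8832 mg/L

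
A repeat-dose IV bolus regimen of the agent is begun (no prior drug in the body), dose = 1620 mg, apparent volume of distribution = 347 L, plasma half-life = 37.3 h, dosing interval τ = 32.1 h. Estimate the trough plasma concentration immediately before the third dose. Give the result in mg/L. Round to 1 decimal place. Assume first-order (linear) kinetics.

C₀ per dose = Dose / Vd = 1620 / 347 = 4.669 mg/L
k = ln2 / t½ = 0.693147 / 37.3 = 0.01858 h⁻¹
Fraction remaining after one interval: r = e^(−kτ) = e^(−0.01858 × 32.1) = 0.5508
Before dose 3, 2 doses have been given (aged 1τ, 2τ).
C_trough = C₀ × (r + r²) = 4.669 × (0.5508 + 0.3034) = 3.988 mg/L

4.0 mg/L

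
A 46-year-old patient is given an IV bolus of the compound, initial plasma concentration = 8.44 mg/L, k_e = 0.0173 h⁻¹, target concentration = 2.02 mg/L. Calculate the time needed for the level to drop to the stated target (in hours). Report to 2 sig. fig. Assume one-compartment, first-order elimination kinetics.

t = ln(C₀ / C) / k = ln(8.440 / 2.02) / 0.01730
  = ln(4.178) / 0.01730 = 1.430 / 0.01730 = 82.66 h

83 h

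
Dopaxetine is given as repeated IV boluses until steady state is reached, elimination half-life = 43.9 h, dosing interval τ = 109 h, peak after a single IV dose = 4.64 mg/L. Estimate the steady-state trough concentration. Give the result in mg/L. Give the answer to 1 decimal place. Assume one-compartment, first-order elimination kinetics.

1.0 mg/L

k = ln2 / t½ = 0.693147 / 43.9 = 0.01579 h⁻¹
e^(−kτ) = e^(−0.01579 × 109) = 0.1789
Accumulation ratio R = 1 / (1 − e^(−kτ)) = 1 / (1 − 0.1789) = 1.218
Steady-state trough = C₀ × R × e^(−kτ) = 4.64 × 1.218 × 0.1789 = 1.011 mg/L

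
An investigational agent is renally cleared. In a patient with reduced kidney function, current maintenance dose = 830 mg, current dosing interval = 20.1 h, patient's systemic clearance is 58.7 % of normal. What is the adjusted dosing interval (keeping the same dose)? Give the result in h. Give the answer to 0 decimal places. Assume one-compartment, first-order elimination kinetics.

34 h

To keep the same average steady-state level, dosing rate must scale with clearance.
CL ratio = 58.7 / 100 = 0.5870
New interval (same dose) = 20.1 / 0.5870 = 34.24 h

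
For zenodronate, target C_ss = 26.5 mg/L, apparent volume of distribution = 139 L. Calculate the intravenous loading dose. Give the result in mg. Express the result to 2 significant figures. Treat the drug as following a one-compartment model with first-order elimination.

3700 mg

LD = Css × Vd = 26.5 × 139 = 3684 mg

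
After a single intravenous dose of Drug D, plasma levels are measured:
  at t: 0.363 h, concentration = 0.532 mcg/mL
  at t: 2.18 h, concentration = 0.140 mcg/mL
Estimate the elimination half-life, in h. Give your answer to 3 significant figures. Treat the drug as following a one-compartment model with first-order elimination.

k = ln(C₁/C₂) / (t₂ − t₁) = ln(0.532/0.140) / (2.18 − 0.363)
  = 1.335 / 1.817 = 0.7347 h⁻¹
t½ = ln2 / k = 0.693147 / 0.7347 = 0.9434 h

0.943 h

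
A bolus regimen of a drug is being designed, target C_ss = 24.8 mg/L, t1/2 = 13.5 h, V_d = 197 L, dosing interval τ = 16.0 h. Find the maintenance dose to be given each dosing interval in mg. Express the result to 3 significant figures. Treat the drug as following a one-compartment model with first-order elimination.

4010 mg

k = ln2 / t½ = 0.693147 / 13.5 = 0.05134 h⁻¹
CL = k × Vd = 0.05134 × 197 = 10.11 L/h
At steady state, Dose/τ = Css × CL.
Dose = Css × CL × τ = 24.8 × 10.11 × 16.0 = 4012 mg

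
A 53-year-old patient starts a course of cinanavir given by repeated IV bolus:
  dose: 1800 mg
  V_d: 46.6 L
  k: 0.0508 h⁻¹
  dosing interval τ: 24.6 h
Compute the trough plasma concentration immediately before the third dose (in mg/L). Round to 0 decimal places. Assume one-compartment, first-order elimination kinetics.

C₀ per dose = Dose / Vd = 1800 / 46.6 = 38.63 mg/L
Fraction remaining after one interval: r = e^(−kτ) = e^(−0.05080 × 24.6) = 0.2866
Before dose 3, 2 doses have been given (aged 1τ, 2τ).
C_trough = C₀ × (r + r²) = 38.63 × (0.2866 + 0.08214) = 14.24 mg/L

14 mg/L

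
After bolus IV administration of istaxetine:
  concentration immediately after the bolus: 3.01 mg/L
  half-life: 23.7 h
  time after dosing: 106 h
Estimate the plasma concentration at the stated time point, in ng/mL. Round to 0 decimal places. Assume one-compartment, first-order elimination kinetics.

k = ln2 / t½ = 0.693147 / 23.7 = 0.02925 h⁻¹
C = C₀ · e^(−k·t) = 3.010 × e^(−0.02925 × 106)
  = 3.010 × 0.04503 = 0.1355 mg/L
Convert: 0.1355 mg/L × 1000 = 135.5 ng/mL

136 ng/mL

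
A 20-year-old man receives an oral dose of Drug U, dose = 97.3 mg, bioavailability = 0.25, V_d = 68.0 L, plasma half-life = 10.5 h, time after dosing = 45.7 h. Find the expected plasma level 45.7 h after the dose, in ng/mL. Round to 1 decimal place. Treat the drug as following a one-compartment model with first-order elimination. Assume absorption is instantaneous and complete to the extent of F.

17.5 ng/mL

Amount reaching circulation = F × Dose = 0.25 × 97.30 = 24.33 mg
C₀ = F·Dose / Vd = 24.33 / 68.0 = 0.3578 mg/L
k = ln2 / t½ = 0.693147 / 10.5 = 0.06601 h⁻¹
C = C₀ · e^(−k·t) = 0.3578 × e^(−0.06601 × 45.7)
  = 0.3578 × 0.04896 = 0.01752 mg/L
Convert: 0.01752 mg/L × 1000 = 17.52 ng/mL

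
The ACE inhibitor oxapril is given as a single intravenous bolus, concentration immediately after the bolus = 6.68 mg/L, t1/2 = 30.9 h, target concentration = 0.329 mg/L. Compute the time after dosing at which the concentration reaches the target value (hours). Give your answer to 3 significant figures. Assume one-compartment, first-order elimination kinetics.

k = ln2 / t½ = 0.693147 / 30.9 = 0.02243 h⁻¹
t = ln(C₀ / C) / k = ln(6.680 / 0.329) / 0.02243
  = ln(20.30) / 0.02243 = 3.011 / 0.02243 = 134.2 h

134 h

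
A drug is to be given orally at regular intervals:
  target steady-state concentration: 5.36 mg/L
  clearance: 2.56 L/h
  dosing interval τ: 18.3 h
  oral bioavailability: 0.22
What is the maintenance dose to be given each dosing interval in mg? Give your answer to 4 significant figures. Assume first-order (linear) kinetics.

1141 mg

At steady state, F × (Dose/τ) = Css × CL.
Dose = Css × CL × τ / F = 5.36 × 2.560 × 18.3 / 0.22 = 1141 mg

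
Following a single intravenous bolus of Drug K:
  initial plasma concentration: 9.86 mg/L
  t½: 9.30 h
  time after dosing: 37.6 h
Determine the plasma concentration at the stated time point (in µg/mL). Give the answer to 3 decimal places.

0.598 µg/mL

k = ln2 / t½ = 0.693147 / 9.30 = 0.07453 h⁻¹
C = C₀ · e^(−k·t) = 9.860 × e^(−0.07453 × 37.6)
  = 9.860 × 0.06067 = 0.5982 mg/L
(0.5982 mg/L = 0.5982 µg/mL)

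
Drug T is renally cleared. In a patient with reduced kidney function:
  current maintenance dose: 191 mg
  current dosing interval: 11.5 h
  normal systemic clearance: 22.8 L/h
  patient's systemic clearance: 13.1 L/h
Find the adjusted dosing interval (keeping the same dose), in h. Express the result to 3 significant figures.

20.0 h

To keep the same average steady-state level, dosing rate must scale with clearance.
CL ratio = 13.1 / 22.8 = 0.5746
New interval (same dose) = 11.5 / 0.5746 = 20.01 h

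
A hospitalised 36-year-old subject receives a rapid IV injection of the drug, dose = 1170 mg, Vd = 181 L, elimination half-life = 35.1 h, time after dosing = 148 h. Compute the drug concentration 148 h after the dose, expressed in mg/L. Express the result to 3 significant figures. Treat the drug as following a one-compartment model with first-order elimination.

C₀ = Dose / Vd = 1170 / 181 = 6.464 mg/L
k = ln2 / t½ = 0.693147 / 35.1 = 0.01975 h⁻¹
C = C₀ · e^(−k·t) = 6.464 × e^(−0.01975 × 148)
  = 6.464 × 0.05377 = 0.3476 mg/L

0.348 mg/L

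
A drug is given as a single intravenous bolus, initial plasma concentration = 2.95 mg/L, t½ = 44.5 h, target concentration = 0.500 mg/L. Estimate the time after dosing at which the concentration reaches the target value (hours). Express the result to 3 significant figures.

114 h

k = ln2 / t½ = 0.693147 / 44.5 = 0.01558 h⁻¹
t = ln(C₀ / C) / k = ln(2.950 / 0.500) / 0.01558
  = ln(5.900) / 0.01558 = 1.775 / 0.01558 = 113.9 h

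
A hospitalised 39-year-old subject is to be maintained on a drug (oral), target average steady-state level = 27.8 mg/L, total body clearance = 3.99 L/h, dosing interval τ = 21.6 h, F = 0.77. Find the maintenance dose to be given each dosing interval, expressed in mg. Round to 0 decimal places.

At steady state, F × (Dose/τ) = Css × CL.
Dose = Css × CL × τ / F = 27.8 × 3.990 × 21.6 / 0.77 = 3112 mg

3112 mg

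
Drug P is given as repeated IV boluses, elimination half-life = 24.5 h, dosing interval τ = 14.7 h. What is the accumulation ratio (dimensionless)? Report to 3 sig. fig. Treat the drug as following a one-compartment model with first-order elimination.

k = ln2 / t½ = 0.693147 / 24.5 = 0.02829 h⁻¹
e^(−kτ) = e^(−0.02829 × 14.7) = 0.6598
Accumulation ratio R = 1 / (1 − e^(−kτ)) = 1 / (1 − 0.6598) = 2.939

2.94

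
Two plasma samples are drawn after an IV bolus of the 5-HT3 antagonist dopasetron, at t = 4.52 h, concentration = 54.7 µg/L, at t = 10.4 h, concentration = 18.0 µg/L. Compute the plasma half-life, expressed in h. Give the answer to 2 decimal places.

k = ln(C₁/C₂) / (t₂ − t₁) = ln(54.7/18.0) / (10.4 − 4.52)
  = 1.111 / 5.880 = 0.1889 h⁻¹
t½ = ln2 / k = 0.693147 / 0.1889 = 3.669 h

3.67 h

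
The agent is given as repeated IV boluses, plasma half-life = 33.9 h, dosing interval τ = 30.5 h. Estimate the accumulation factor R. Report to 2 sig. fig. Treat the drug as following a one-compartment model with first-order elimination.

k = ln2 / t½ = 0.693147 / 33.9 = 0.02045 h⁻¹
e^(−kτ) = e^(−0.02045 × 30.5) = 0.5359
Accumulation ratio R = 1 / (1 − e^(−kτ)) = 1 / (1 − 0.5359) = 2.155

2.2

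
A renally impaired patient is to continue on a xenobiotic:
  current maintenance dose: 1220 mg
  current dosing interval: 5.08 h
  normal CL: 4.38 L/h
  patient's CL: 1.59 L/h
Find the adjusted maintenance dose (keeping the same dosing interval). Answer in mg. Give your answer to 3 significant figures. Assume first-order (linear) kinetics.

To keep the same average steady-state level, dosing rate must scale with clearance.
CL ratio = 1.59 / 4.38 = 0.3630
New dose (same interval) = 1220 × 0.3630 = 442.9 mg

443 mg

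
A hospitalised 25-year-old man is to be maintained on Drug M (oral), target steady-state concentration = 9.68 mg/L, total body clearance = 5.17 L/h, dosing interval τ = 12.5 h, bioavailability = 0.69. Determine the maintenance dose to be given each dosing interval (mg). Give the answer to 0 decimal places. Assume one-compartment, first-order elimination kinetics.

907 mg

At steady state, F × (Dose/τ) = Css × CL.
Dose = Css × CL × τ / F = 9.68 × 5.170 × 12.5 / 0.69 = 906.6 mg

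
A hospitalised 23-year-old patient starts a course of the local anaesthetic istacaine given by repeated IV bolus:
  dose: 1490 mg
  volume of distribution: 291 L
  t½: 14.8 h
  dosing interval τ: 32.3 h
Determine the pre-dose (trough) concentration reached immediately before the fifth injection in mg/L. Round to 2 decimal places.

C₀ per dose = Dose / Vd = 1490 / 291 = 5.120 mg/L
k = ln2 / t½ = 0.693147 / 14.8 = 0.04683 h⁻¹
Fraction remaining after one interval: r = e^(−kτ) = e^(−0.04683 × 32.3) = 0.2203
Before dose 5, 4 doses have been given (aged 1τ, 2τ, 3τ, 4τ).
C_trough = C₀ × (r + r² + … + r^4) = C₀ × r(1−r^4)/(1−r)
        = 5.120 × 0.2203 × (1 − 0.002355) / (1 − 0.2203) = 1.443 mg/L

1.44 mg/L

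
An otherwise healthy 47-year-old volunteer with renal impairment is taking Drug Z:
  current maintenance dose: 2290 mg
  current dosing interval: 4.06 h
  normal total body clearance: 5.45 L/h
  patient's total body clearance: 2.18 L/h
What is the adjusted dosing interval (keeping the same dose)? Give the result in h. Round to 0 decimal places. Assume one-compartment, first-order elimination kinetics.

10 h

To keep the same average steady-state level, dosing rate must scale with clearance.
CL ratio = 2.18 / 5.45 = 0.4000
New interval (same dose) = 4.06 / 0.4000 = 10.15 h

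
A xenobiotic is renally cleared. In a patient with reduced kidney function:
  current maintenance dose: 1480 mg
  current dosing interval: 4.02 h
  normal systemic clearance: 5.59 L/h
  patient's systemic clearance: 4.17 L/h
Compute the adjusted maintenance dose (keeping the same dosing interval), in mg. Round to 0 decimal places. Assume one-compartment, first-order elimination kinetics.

To keep the same average steady-state level, dosing rate must scale with clearance.
CL ratio = 4.17 / 5.59 = 0.7460
New dose (same interval) = 1480 × 0.7460 = 1104 mg

1104 mg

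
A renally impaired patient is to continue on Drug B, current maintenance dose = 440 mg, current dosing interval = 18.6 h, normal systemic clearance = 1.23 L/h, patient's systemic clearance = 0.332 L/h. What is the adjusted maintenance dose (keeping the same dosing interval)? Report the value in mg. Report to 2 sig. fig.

120 mg

To keep the same average steady-state level, dosing rate must scale with clearance.
CL ratio = 0.332 / 1.23 = 0.2699
New dose (same interval) = 440 × 0.2699 = 118.8 mg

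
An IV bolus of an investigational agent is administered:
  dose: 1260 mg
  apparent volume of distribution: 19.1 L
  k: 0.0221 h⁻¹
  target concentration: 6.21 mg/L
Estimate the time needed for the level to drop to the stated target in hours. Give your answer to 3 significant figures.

C₀ = Dose / Vd = 1260 / 19.1 = 65.97 mg/L
t = ln(C₀ / C) / k = ln(65.97 / 6.21) / 0.02210
  = ln(10.62) / 0.02210 = 2.363 / 0.02210 = 106.9 h

107 h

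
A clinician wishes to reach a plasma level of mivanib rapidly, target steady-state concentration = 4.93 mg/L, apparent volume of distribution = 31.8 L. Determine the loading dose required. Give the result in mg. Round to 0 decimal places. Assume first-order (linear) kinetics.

157 mg

LD = Css × Vd = 4.93 × 31.8 = 156.8 mg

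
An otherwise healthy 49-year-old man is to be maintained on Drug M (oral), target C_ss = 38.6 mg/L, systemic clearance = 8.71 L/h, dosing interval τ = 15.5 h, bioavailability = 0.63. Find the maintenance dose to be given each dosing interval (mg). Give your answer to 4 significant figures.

At steady state, F × (Dose/τ) = Css × CL.
Dose = Css × CL × τ / F = 38.6 × 8.710 × 15.5 / 0.63 = 8272 mg

8272 mg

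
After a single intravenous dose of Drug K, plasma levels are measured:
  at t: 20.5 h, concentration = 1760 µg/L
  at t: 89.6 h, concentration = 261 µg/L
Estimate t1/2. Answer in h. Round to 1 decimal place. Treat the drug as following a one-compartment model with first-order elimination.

25.1 h

k = ln(C₁/C₂) / (t₂ − t₁) = ln(1760/261) / (89.6 − 20.5)
  = 1.909 / 69.10 = 0.02763 h⁻¹
t½ = ln2 / k = 0.693147 / 0.02763 = 25.09 h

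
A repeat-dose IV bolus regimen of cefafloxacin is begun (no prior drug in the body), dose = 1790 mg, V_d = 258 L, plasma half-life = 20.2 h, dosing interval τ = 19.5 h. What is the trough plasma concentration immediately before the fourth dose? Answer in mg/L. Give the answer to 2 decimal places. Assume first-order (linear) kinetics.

C₀ per dose = Dose / Vd = 1790 / 258 = 6.938 mg/L
k = ln2 / t½ = 0.693147 / 20.2 = 0.03431 h⁻¹
Fraction remaining after one interval: r = e^(−kτ) = e^(−0.03431 × 19.5) = 0.5122
Before dose 4, 3 doses have been given (aged 1τ, 2τ, 3τ).
C_trough = C₀ × (r + r² + … + r^3) = C₀ × r(1−r^3)/(1−r)
        = 6.938 × 0.5122 × (1 − 0.1344) / (1 − 0.5122) = 6.306 mg/L

6.31 mg/L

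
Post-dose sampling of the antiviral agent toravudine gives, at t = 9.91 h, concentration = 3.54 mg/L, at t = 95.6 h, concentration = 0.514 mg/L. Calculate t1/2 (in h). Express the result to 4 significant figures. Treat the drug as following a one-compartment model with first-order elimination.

30.78 h

k = ln(C₁/C₂) / (t₂ − t₁) = ln(3.54/0.514) / (95.6 − 9.91)
  = 1.930 / 85.69 = 0.02252 h⁻¹
t½ = ln2 / k = 0.693147 / 0.02252 = 30.78 h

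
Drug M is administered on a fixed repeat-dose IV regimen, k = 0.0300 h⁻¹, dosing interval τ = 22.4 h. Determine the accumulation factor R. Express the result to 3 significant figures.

e^(−kτ) = e^(−0.03000 × 22.4) = 0.5107
Accumulation ratio R = 1 / (1 − e^(−kτ)) = 1 / (1 − 0.5107) = 2.044

2.04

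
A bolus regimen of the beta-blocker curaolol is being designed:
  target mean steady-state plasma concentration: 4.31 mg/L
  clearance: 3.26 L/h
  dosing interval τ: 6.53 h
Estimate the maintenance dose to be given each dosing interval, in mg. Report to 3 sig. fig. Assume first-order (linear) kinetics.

91.8 mg

At steady state, Dose/τ = Css × CL.
Dose = Css × CL × τ = 4.31 × 3.260 × 6.53 = 91.75 mg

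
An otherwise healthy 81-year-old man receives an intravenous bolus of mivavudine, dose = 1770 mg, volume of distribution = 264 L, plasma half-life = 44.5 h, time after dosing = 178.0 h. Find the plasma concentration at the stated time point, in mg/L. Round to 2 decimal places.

C₀ = Dose / Vd = 1770 / 264 = 6.705 mg/L
k = ln2 / t½ = 0.693147 / 44.5 = 0.01558 h⁻¹
t / t½ = 178.0 / 44.5 = 4 half-lives
C = C₀ × (1/2)^4 = 6.705 × 0.06250 = 0.4191 mg/L

0.42 mg/L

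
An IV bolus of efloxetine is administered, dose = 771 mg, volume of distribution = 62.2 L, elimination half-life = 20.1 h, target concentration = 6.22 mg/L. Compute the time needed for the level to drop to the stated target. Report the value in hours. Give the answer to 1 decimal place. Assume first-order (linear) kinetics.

C₀ = Dose / Vd = 771.0 / 62.2 = 12.40 mg/L
k = ln2 / t½ = 0.693147 / 20.1 = 0.03448 h⁻¹
t = ln(C₀ / C) / k = ln(12.40 / 6.22) / 0.03448
  = ln(1.994) / 0.03448 = 0.6901 / 0.03448 = 20.01 h

20.0 h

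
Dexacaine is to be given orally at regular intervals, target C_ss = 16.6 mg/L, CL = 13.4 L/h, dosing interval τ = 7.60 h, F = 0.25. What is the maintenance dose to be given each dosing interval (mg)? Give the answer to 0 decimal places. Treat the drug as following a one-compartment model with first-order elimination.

6762 mg

At steady state, F × (Dose/τ) = Css × CL.
Dose = Css × CL × τ / F = 16.6 × 13.40 × 7.60 / 0.25 = 6762 mg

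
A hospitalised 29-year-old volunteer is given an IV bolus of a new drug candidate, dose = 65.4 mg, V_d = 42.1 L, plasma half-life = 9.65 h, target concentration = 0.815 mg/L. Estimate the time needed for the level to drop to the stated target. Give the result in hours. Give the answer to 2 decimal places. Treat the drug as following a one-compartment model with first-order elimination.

8.98 h

C₀ = Dose / Vd = 65.40 / 42.1 = 1.553 mg/L
k = ln2 / t½ = 0.693147 / 9.65 = 0.07183 h⁻¹
t = ln(C₀ / C) / k = ln(1.553 / 0.815) / 0.07183
  = ln(1.906) / 0.07183 = 0.6450 / 0.07183 = 8.980 h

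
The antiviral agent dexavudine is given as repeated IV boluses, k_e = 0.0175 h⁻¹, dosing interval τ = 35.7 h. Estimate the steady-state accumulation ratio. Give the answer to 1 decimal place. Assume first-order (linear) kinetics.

2.2

e^(−kτ) = e^(−0.01750 × 35.7) = 0.5354
Accumulation ratio R = 1 / (1 − e^(−kτ)) = 1 / (1 − 0.5354) = 2.152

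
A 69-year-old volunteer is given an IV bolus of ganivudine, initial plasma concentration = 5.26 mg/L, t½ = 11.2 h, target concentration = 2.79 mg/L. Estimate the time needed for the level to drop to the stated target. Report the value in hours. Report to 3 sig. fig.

10.2 h

k = ln2 / t½ = 0.693147 / 11.2 = 0.06189 h⁻¹
t = ln(C₀ / C) / k = ln(5.260 / 2.79) / 0.06189
  = ln(1.885) / 0.06189 = 0.6339 / 0.06189 = 10.24 h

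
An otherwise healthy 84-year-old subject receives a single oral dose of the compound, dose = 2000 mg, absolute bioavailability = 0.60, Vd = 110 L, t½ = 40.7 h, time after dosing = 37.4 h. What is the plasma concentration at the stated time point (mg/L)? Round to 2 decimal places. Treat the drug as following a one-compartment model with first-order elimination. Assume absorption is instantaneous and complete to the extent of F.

5.77 mg/L

Amount reaching circulation = F × Dose = 0.60 × 2000 = 1200 mg
C₀ = F·Dose / Vd = 1200 / 110 = 10.91 mg/L
k = ln2 / t½ = 0.693147 / 40.7 = 0.01703 h⁻¹
C = C₀ · e^(−k·t) = 10.91 × e^(−0.01703 × 37.4)
  = 10.91 × 0.5289 = 5.770 mg/L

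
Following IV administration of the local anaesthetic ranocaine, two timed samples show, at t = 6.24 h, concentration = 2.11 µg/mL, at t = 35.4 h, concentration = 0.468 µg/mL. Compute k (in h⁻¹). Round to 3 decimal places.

k = ln(C₁/C₂) / (t₂ − t₁) = ln(2.11/0.468) / (35.4 − 6.24)
  = 1.506 / 29.16 = 0.05165 h⁻¹

0.052 h⁻¹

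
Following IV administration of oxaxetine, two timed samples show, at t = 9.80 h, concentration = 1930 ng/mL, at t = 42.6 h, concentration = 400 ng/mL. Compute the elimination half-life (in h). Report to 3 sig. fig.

14.4 h

k = ln(C₁/C₂) / (t₂ − t₁) = ln(1930/400) / (42.6 − 9.80)
  = 1.574 / 32.80 = 0.04799 h⁻¹
t½ = ln2 / k = 0.693147 / 0.04799 = 14.44 h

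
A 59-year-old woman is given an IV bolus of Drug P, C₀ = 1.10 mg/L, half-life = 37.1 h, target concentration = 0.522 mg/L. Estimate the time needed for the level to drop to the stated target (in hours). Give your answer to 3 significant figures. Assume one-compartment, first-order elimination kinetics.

k = ln2 / t½ = 0.693147 / 37.1 = 0.01868 h⁻¹
t = ln(C₀ / C) / k = ln(1.100 / 0.522) / 0.01868
  = ln(2.107) / 0.01868 = 0.7453 / 0.01868 = 39.90 h

39.9 h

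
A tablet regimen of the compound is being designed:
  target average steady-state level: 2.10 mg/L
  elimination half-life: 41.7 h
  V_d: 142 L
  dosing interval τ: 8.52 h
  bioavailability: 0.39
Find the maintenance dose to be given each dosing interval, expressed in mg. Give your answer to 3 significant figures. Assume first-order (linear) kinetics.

108 mg

k = ln2 / t½ = 0.693147 / 41.7 = 0.01662 h⁻¹
CL = k × Vd = 0.01662 × 142 = 2.360 L/h
At steady state, F × (Dose/τ) = Css × CL.
Dose = Css × CL × τ / F = 2.10 × 2.360 × 8.52 / 0.39 = 108.3 mg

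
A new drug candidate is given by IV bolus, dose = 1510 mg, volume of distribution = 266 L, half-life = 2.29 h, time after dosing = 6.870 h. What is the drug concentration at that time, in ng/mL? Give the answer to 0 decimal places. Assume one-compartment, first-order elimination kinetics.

C₀ = Dose / Vd = 1510 / 266 = 5.677 mg/L
k = ln2 / t½ = 0.693147 / 2.29 = 0.3027 h⁻¹
t / t½ = 6.870 / 2.29 = 3 half-lives
C = C₀ × (1/2)^3 = 5.677 × 0.1250 = 0.7096 mg/L
Convert: 0.7096 mg/L × 1000 = 709.6 ng/mL

710 ng/mL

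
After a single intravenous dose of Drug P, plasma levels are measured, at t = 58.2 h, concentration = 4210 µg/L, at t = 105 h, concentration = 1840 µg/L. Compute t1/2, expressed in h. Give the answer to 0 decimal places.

39 h

k = ln(C₁/C₂) / (t₂ − t₁) = ln(4210/1840) / (105 − 58.2)
  = 0.8277 / 46.80 = 0.01769 h⁻¹
t½ = ln2 / k = 0.693147 / 0.01769 = 39.18 h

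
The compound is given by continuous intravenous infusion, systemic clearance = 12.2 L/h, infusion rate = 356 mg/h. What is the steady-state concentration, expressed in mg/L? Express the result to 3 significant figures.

At steady state Css = R₀ / CL = 356 / 12.20 = 29.18 mg/L

29.2 mg/L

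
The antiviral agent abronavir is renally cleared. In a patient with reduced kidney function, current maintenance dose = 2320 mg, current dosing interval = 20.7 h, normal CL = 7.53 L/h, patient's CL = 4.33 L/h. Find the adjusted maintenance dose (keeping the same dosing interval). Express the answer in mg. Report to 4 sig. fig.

To keep the same average steady-state level, dosing rate must scale with clearance.
CL ratio = 4.33 / 7.53 = 0.5750
New dose (same interval) = 2320 × 0.5750 = 1334 mg

1334 mg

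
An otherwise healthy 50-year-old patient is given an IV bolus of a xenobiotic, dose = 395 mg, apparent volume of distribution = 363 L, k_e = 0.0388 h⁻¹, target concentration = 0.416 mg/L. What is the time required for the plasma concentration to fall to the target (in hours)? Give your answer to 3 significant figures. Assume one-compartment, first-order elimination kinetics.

24.8 h

C₀ = Dose / Vd = 395.0 / 363 = 1.088 mg/L
t = ln(C₀ / C) / k = ln(1.088 / 0.416) / 0.03880
  = ln(2.615) / 0.03880 = 0.9613 / 0.03880 = 24.78 h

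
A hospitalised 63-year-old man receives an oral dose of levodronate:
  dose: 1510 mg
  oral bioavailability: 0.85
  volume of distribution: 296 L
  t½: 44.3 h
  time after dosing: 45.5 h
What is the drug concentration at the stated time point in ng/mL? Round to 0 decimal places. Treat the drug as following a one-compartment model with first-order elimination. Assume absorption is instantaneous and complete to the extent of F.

2128 ng/mL

Amount reaching circulation = F × Dose = 0.85 × 1510 = 1284 mg
C₀ = F·Dose / Vd = 1284 / 296 = 4.338 mg/L
k = ln2 / t½ = 0.693147 / 44.3 = 0.01565 h⁻¹
C = C₀ · e^(−k·t) = 4.338 × e^(−0.01565 × 45.5)
  = 4.338 × 0.4906 = 2.128 mg/L
Convert: 2.128 mg/L × 1000 = 2128 ng/mL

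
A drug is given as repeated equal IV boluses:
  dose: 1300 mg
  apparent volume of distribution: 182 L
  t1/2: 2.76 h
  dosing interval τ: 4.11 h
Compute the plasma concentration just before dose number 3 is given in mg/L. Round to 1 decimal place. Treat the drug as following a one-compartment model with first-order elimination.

3.5 mg/L

C₀ per dose = Dose / Vd = 1300 / 182 = 7.143 mg/L
k = ln2 / t½ = 0.693147 / 2.76 = 0.2511 h⁻¹
Fraction remaining after one interval: r = e^(−kτ) = e^(−0.2511 × 4.11) = 0.3563
Before dose 3, 2 doses have been given (aged 1τ, 2τ).
C_trough = C₀ × (r + r²) = 7.143 × (0.3563 + 0.1269) = 3.451 mg/L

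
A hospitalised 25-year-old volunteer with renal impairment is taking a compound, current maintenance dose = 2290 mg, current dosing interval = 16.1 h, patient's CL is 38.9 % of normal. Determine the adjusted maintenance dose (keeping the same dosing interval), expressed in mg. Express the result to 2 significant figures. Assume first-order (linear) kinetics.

To keep the same average steady-state level, dosing rate must scale with clearance.
CL ratio = 38.9 / 100 = 0.3890
New dose (same interval) = 2290 × 0.3890 = 890.8 mg

890 mg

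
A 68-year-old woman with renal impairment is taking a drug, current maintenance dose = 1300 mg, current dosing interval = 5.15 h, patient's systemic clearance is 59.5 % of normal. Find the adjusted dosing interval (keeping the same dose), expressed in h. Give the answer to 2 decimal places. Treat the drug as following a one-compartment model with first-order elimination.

8.66 h

To keep the same average steady-state level, dosing rate must scale with clearance.
CL ratio = 59.5 / 100 = 0.5950
New interval (same dose) = 5.15 / 0.5950 = 8.655 h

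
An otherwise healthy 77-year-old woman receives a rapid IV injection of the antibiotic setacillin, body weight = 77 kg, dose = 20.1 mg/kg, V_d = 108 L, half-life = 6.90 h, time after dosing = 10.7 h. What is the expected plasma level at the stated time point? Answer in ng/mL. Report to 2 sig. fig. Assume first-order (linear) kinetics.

Total dose = 20.1 × 77 = 1548 mg
C₀ = Dose / Vd = 1548 / 108 = 14.33 mg/L
k = ln2 / t½ = 0.693147 / 6.90 = 0.1005 h⁻¹
C = C₀ · e^(−k·t) = 14.33 × e^(−0.1005 × 10.7)
  = 14.33 × 0.3412 = 4.889 mg/L
Convert: 4.889 mg/L × 1000 = 4889 ng/mL

4900 ng/mL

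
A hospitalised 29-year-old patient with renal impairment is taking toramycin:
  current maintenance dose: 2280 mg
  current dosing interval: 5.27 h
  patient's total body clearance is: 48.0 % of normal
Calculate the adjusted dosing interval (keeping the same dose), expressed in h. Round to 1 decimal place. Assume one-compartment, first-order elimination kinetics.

11.0 h

To keep the same average steady-state level, dosing rate must scale with clearance.
CL ratio = 48.0 / 100 = 0.4800
New interval (same dose) = 5.27 / 0.4800 = 10.98 h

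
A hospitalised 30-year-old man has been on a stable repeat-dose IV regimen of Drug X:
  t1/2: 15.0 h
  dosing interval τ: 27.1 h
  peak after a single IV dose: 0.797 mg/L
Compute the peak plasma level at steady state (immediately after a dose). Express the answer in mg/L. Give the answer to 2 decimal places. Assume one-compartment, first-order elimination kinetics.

k = ln2 / t½ = 0.693147 / 15.0 = 0.04621 h⁻¹
e^(−kτ) = e^(−0.04621 × 27.1) = 0.2858
Accumulation ratio R = 1 / (1 − e^(−kτ)) = 1 / (1 − 0.2858) = 1.400
Steady-state peak = C₀ × R = 0.797 × 1.400 = 1.116 mg/L

1.12 mg/L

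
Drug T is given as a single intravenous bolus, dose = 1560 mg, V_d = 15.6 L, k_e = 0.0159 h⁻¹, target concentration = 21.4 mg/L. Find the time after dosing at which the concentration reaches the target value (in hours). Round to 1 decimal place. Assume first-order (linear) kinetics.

C₀ = Dose / Vd = 1560 / 15.6 = 100.0 mg/L
t = ln(C₀ / C) / k = ln(100.0 / 21.4) / 0.01590
  = ln(4.673) / 0.01590 = 1.542 / 0.01590 = 96.98 h

97.0 h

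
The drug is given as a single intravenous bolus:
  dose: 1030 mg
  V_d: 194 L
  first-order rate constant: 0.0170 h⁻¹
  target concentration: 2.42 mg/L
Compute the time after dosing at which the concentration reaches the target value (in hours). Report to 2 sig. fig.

46 h

C₀ = Dose / Vd = 1030 / 194 = 5.309 mg/L
t = ln(C₀ / C) / k = ln(5.309 / 2.42) / 0.01700
  = ln(2.194) / 0.01700 = 0.7857 / 0.01700 = 46.22 h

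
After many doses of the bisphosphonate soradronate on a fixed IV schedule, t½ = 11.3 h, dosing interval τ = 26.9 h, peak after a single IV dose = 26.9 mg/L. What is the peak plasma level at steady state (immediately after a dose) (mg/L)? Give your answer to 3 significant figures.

k = ln2 / t½ = 0.693147 / 11.3 = 0.06134 h⁻¹
e^(−kτ) = e^(−0.06134 × 26.9) = 0.1920
Accumulation ratio R = 1 / (1 − e^(−kτ)) = 1 / (1 − 0.1920) = 1.238
Steady-state peak = C₀ × R = 26.9 × 1.238 = 33.30 mg/L

33.3 mg/L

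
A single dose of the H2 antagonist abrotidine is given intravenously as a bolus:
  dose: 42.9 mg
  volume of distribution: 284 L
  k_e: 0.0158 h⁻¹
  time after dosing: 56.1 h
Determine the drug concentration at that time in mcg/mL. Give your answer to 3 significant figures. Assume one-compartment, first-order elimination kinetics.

C₀ = Dose / Vd = 42.90 / 284 = 0.1511 mg/L
C = C₀ · e^(−k·t) = 0.1511 × e^(−0.01580 × 56.1)
  = 0.1511 × 0.4121 = 0.06227 mg/L
(0.06227 mg/L = 0.06227 mcg/mL)

0.0623 mcg/mL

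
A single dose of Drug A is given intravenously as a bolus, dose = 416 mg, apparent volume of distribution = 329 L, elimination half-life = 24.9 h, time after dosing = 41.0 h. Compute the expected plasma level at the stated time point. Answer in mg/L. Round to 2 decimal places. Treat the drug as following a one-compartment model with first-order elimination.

0.40 mg/L

C₀ = Dose / Vd = 416.0 / 329 = 1.264 mg/L
k = ln2 / t½ = 0.693147 / 24.9 = 0.02784 h⁻¹
C = C₀ · e^(−k·t) = 1.264 × e^(−0.02784 × 41.0)
  = 1.264 × 0.3194 = 0.4037 mg/L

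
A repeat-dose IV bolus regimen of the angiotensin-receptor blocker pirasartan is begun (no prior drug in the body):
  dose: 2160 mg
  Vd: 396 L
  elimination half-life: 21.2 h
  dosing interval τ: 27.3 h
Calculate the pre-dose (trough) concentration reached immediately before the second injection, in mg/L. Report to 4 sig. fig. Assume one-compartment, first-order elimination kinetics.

C₀ per dose = Dose / Vd = 2160 / 396 = 5.455 mg/L
k = ln2 / t½ = 0.693147 / 21.2 = 0.03270 h⁻¹
Fraction remaining after one interval: r = e^(−kτ) = e^(−0.03270 × 27.3) = 0.4095
Before dose 2, 1 dose has been given (aged 1τ).
C_trough = C₀ × r = 5.455 × 0.4095 = 2.234 mg/L

2.234 mg/L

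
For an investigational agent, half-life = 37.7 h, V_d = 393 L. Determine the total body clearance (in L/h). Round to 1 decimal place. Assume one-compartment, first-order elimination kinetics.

k = ln2 / t½ = 0.693147 / 37.7 = 0.01839 h⁻¹
CL = k × Vd = 0.01839 × 393 = 7.227 L/h

7.2 L/h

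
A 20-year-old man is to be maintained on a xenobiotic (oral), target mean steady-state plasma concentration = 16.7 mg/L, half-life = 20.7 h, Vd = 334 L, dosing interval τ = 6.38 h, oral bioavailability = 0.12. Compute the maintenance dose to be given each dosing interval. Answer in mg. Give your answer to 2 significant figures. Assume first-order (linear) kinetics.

k = ln2 / t½ = 0.693147 / 20.7 = 0.03349 h⁻¹
CL = k × Vd = 0.03349 × 334 = 11.19 L/h
At steady state, F × (Dose/τ) = Css × CL.
Dose = Css × CL × τ / F = 16.7 × 11.19 × 6.38 / 0.12 = 9935 mg

9900 mg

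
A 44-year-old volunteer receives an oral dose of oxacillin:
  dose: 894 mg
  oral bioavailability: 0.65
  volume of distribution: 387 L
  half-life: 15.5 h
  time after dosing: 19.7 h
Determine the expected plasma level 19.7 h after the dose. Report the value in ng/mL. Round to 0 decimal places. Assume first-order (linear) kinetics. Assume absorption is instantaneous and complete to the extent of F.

Amount reaching circulation = F × Dose = 0.65 × 894.0 = 581.1 mg
C₀ = F·Dose / Vd = 581.1 / 387 = 1.502 mg/L
k = ln2 / t½ = 0.693147 / 15.5 = 0.04472 h⁻¹
C = C₀ · e^(−k·t) = 1.502 × e^(−0.04472 × 19.7)
  = 1.502 × 0.4144 = 0.6224 mg/L
Convert: 0.6224 mg/L × 1000 = 622.4 ng/mL

622 ng/mL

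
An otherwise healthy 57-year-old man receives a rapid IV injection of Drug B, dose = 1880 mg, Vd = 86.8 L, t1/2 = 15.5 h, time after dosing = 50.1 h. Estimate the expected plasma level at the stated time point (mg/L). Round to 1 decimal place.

2.3 mg/L

C₀ = Dose / Vd = 1880 / 86.8 = 21.66 mg/L
k = ln2 / t½ = 0.693147 / 15.5 = 0.04472 h⁻¹
C = C₀ · e^(−k·t) = 21.66 × e^(−0.04472 × 50.1)
  = 21.66 × 0.1064 = 2.305 mg/L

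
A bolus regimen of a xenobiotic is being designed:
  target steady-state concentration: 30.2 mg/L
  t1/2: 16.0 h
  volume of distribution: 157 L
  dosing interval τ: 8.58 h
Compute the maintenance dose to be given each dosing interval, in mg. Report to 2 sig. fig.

1800 mg

k = ln2 / t½ = 0.693147 / 16.0 = 0.04332 h⁻¹
CL = k × Vd = 0.04332 × 157 = 6.801 L/h
At steady state, Dose/τ = Css × CL.
Dose = Css × CL × τ = 30.2 × 6.801 × 8.58 = 1762 mg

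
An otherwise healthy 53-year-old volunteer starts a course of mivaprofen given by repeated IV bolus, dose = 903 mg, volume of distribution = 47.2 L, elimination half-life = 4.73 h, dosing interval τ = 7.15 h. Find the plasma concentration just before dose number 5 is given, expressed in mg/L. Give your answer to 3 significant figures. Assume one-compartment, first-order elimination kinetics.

C₀ per dose = Dose / Vd = 903 / 47.2 = 19.13 mg/L
k = ln2 / t½ = 0.693147 / 4.73 = 0.1465 h⁻¹
Fraction remaining after one interval: r = e^(−kτ) = e^(−0.1465 × 7.15) = 0.3508
Before dose 5, 4 doses have been given (aged 1τ, 2τ, 3τ, 4τ).
C_trough = C₀ × (r + r² + … + r^4) = C₀ × r(1−r^4)/(1−r)
        = 19.13 × 0.3508 × (1 − 0.01514) / (1 − 0.3508) = 10.18 mg/L

10.2 mg/L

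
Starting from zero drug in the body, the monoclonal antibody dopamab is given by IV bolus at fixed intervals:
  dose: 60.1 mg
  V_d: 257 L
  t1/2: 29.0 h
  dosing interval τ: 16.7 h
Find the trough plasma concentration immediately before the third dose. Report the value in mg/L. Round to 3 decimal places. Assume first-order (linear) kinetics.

0.262 mg/L

C₀ per dose = Dose / Vd = 60.1 / 257 = 0.2339 mg/L
k = ln2 / t½ = 0.693147 / 29.0 = 0.02390 h⁻¹
Fraction remaining after one interval: r = e^(−kτ) = e^(−0.02390 × 16.7) = 0.6709
Before dose 3, 2 doses have been given (aged 1τ, 2τ).
C_trough = C₀ × (r + r²) = 0.2339 × (0.6709 + 0.4501) = 0.2622 mg/L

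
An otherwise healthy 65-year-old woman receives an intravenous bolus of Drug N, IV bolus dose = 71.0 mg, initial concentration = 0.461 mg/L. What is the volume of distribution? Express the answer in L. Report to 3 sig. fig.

154 L

Vd = Dose / C₀ = 71.00 / 0.461 = 154.0 L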